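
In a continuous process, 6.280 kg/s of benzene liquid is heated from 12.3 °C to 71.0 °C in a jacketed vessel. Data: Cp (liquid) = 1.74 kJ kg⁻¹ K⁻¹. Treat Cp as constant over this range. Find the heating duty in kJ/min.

Q = ṁ·Cp·ΔT = 6.280 × 1.74 × (71.0 − 12.3) = 641.43 kJ/s
Heating duty = 38486 kJ/min

Q = 38500 kJ/min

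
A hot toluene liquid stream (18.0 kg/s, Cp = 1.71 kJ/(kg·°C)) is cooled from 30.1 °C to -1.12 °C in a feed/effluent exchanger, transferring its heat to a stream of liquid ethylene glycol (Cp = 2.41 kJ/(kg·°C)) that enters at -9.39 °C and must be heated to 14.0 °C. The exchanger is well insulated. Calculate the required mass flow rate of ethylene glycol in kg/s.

ṁ_c = 17.0 kg/s

Heat released by hot stream: Q = 18.0 × 1.71 × (30.1 − -1.12) = 960.95 kJ/s
Energy balance on cold side (adiabatic exchanger): Q = ṁ_c·Cp_c·(T_c,out − T_c,in)
ṁ_c = 960.95 / [2.41 × (14.0 − -9.39)] = 17.047 kg/s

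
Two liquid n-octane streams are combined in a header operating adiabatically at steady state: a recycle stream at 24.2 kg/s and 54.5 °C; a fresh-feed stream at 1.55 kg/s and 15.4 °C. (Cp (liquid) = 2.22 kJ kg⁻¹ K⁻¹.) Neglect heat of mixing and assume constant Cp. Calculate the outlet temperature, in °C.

Energy balance with Q = 0: Σ ṁᵢCp,ᵢ(T_out − Tᵢ) = 0
Σ ṁᵢCp,ᵢTᵢ = 24.2×2.22×54.5 + 1.55×2.22×15.4 = 2980.9
Σ ṁᵢCp,ᵢ = 24.2×2.22 + 1.55×2.22 = 57.165
T_out = 2980.9 / 57.165 = 52.146 °C

T_out = 52.1 °C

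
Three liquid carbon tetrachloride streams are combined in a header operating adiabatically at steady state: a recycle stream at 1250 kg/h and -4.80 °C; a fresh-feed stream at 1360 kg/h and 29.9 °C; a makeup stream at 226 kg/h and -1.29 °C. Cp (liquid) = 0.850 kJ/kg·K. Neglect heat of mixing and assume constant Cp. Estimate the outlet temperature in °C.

Adiabatic, steady state ⇒ Σ ṁᵢCp,ᵢ(T_out − Tᵢ) = 0
T_out = Σ ṁᵢCp,ᵢTᵢ / Σ ṁᵢCp,ᵢ
      = 29217 / 2410.6 = 12.12 °C

T_out = 12.1 °C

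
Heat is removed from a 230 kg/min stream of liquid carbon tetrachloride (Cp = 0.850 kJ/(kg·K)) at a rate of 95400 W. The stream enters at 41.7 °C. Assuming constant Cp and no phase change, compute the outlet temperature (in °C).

Q = 95400 W = 5724 kJ/min
ΔT = Q/(ṁ·Cp) = 5724/(230×0.850) = 29.279 K
T_out = 41.7 − 29.279 = 12.421 °C

T_out = 12.4 °C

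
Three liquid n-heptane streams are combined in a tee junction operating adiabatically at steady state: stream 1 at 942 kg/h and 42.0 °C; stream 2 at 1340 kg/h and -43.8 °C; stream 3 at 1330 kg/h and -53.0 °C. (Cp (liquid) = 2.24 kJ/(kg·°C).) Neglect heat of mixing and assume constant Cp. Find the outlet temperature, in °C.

T_out = -24.8 °C

Adiabatic, steady state ⇒ Σ ṁᵢCp,ᵢ(T_out − Tᵢ) = 0
T_out = Σ ṁᵢCp,ᵢTᵢ / Σ ṁᵢCp,ᵢ
      = -200740 / 8090.9 = -24.811 °C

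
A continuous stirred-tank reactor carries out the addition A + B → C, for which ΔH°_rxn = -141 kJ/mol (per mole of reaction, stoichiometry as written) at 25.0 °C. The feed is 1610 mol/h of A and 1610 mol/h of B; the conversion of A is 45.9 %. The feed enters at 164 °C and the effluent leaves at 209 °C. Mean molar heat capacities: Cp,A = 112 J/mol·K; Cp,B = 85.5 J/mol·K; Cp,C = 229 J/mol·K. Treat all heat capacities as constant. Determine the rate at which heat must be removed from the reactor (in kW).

Extent of reaction ξ = 0.459 × 1610 = 738.99 mol/h
Reaction term: ξ·ΔH°_rxn = 738.99 × -141 = -104200 kJ/h
Sensible, feed 164→25 °C: -44199 kJ/h
Outlet flows (mol/h): A 871.01, B 871.01, C 738.99
Sensible, products 25→209 °C: 62791 kJ/h
Q = ΔH = -85606 kJ/h = -23.779 kW
Heat removed = 23.779 kW

Q_out = 23.8 kW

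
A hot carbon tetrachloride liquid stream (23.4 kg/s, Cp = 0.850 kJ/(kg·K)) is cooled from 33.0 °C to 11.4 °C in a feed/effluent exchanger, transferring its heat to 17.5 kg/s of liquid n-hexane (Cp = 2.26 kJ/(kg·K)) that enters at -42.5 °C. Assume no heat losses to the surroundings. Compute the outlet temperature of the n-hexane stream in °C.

Heat released by hot stream: Q = 23.4 × 0.850 × (33.0 − 11.4) = 429.62 kJ/s
Energy balance on cold side (adiabatic exchanger): Q = ṁ_c·Cp_c·(T_c,out − T_c,in)
T_c,out = -42.5 + 429.62/(17.5 × 2.26) = -31.637 °C

T_c,out = -31.6 °C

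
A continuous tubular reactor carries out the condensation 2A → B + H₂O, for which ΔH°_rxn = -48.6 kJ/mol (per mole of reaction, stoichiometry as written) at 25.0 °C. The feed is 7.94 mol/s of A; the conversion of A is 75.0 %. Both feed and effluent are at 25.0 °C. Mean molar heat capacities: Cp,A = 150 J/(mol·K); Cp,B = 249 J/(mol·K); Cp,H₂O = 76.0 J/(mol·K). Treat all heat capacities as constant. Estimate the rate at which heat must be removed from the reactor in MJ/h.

Extent of reaction ξ = 0.750 × 7.94 / 2 = 2.9775 mol/s
Reaction term: ξ·ΔH°_rxn = 2.9775 × -48.6 = -144.71 kJ/s
Q = ΔH = -144.71 kJ/s = -144.71 kW
Heat removed = 520.94 MJ/h

Q_out = 521 MJ/h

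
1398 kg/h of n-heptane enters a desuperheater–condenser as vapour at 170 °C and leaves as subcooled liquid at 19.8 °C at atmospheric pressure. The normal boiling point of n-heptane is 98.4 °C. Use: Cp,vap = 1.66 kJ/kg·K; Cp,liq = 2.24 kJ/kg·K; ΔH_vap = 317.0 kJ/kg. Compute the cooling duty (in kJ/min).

Q_c = 14300 kJ/min

vapour 170→98.4 °C: -118.86 kJ/kg
condensation at 98.4 °C: -317 kJ/kg
liquid 98.4→19.8 °C: -176.06 kJ/kg
Δh = -118.86 + -317 + -176.06 = -611.92 kJ/kg
Q = ṁ·Δh = 1398 kg/h × -611.92 kJ/kg = -855460 kJ/h
|Q| = 237.63 kW = 14258 kJ/min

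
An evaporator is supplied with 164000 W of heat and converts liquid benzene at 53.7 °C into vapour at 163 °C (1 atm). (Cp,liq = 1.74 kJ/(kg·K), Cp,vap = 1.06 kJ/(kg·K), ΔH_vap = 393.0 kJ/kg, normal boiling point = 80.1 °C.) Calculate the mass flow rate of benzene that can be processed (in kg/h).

ṁ = 1120 kg/h

Δh = 1.74×(80.1−53.7) + 393.0 + 1.06×(163−80.1) = 526.81 kJ/kg
Q = 164000 W = 164 kJ/s = 590400 kJ/h
ṁ = Q/Δh = 590400 / 526.81 = 1120.7 kg/h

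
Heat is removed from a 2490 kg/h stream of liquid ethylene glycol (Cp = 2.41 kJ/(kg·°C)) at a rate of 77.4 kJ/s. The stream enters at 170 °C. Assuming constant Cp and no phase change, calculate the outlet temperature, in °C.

T_out = 124 °C

Q = 77.4 kJ/s = 278640 kJ/h
ΔT = Q/(ṁ·Cp) = 278640/(2490×2.41) = 46.433 K
T_out = 170 − 46.433 = 123.57 °C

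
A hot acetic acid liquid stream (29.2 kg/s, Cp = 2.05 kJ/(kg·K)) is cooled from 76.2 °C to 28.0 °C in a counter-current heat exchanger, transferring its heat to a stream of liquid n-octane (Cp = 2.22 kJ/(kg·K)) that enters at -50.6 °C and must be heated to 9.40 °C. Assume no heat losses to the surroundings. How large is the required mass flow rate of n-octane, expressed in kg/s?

ṁ_c = 21.7 kg/s

Heat released by hot stream: Q = 29.2 × 2.05 × (76.2 − 28.0) = 2885.3 kJ/s
Energy balance on cold side (adiabatic exchanger): Q = ṁ_c·Cp_c·(T_c,out − T_c,in)
ṁ_c = 2885.3 / [2.22 × (9.40 − -50.6)] = 21.661 kg/s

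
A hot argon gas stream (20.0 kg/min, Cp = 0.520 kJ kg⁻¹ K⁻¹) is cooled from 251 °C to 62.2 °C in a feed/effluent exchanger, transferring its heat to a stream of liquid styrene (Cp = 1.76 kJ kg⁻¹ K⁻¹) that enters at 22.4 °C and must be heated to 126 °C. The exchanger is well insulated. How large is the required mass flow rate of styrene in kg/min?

ṁ_c = 10.8 kg/min

Heat released by hot stream: Q = 20.0 × 0.520 × (251 − 62.2) = 1963.5 kJ/min
Energy balance on cold side (adiabatic exchanger): Q = ṁ_c·Cp_c·(T_c,out − T_c,in)
ṁ_c = 1963.5 / [1.76 × (126 − 22.4)] = 10.769 kg/min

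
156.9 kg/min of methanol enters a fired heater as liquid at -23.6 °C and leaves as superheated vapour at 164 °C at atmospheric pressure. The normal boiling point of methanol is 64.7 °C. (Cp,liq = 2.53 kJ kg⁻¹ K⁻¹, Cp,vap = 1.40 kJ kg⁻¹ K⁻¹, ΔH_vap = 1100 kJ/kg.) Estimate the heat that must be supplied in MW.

Q = 3.82 MW

liquid -23.6→64.7 °C: 223.4 kJ/kg
vaporisation at 64.7 °C: 1100 kJ/kg
vapour 64.7→164 °C: 139.02 kJ/kg
Δh = 223.4 + 1100 + 139.02 = 1462.4 kJ/kg
Q = ṁ·Δh = 156.9 kg/min × 1462.4 kJ/kg = 229450 kJ/min
|Q| = 3824.2 kW = 3.8242 MW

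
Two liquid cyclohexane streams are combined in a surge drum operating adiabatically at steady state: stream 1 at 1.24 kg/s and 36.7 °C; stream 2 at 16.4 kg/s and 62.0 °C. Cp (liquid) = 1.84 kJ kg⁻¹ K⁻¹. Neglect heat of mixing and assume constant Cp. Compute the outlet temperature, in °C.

No heat crosses the boundary, so H_out = H_in.
T_out = Σ ṁᵢCp,ᵢTᵢ / Σ ṁᵢCp,ᵢ
      = 1954.6 / 32.458 = 60.222 °C

T_out = 60.2 °C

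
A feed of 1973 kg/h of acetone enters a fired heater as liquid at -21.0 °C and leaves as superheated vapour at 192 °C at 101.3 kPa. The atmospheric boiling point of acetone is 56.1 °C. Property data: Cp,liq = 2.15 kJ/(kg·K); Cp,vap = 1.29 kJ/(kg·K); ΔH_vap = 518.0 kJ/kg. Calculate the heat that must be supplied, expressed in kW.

Q = 471 kW

liquid -21.0→56.1 °C: 165.76 kJ/kg
vaporisation at 56.1 °C: 518 kJ/kg
vapour 56.1→192 °C: 175.31 kJ/kg
Δh = 165.76 + 518 + 175.31 = 859.08 kJ/kg
Q = ṁ·Δh = 1973 kg/h × 859.08 kJ/kg = 1.695e+06 kJ/h
|Q| = 470.82 kW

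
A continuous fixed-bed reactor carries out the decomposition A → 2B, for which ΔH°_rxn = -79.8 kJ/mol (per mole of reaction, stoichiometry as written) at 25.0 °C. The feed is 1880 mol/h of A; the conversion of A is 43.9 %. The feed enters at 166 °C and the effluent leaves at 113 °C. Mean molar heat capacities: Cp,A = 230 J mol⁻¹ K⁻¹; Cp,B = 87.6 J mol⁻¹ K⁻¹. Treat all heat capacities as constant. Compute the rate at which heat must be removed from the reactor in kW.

Extent of reaction ξ = 0.439 × 1880 = 825.32 mol/h
Reaction term: ξ·ΔH°_rxn = 825.32 × -79.8 = -65861 kJ/h
Sensible, feed 166→25 °C: -60968 kJ/h
Outlet flows (mol/h): A 1054.7, B 1650.6
Sensible, products 25→113 °C: 34071 kJ/h
Q = ΔH = -92758 kJ/h = -25.766 kW
Heat removed = 25.766 kW

Q_out = 25.8 kW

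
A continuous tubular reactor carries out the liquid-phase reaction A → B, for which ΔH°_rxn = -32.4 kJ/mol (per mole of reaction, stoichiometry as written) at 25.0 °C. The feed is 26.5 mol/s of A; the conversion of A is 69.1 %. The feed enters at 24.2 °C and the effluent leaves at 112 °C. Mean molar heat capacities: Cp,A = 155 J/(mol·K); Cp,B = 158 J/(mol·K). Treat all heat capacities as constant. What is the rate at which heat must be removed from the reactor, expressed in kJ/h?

Q_out = 820000 kJ/h

Extent of reaction ξ = 0.691 × 26.5 = 18.311 mol/s
Reaction term: ξ·ΔH°_rxn = 18.311 × -32.4 = -593.29 kJ/s
Sensible, feed 24.2→25 °C: 3.286 kJ/s
Outlet flows (mol/s): A 8.1885, B 18.311
Sensible, products 25→112 °C: 362.13 kJ/s
Q = ΔH = -227.87 kJ/s = -227.87 kW
Heat removed = 820350 kJ/h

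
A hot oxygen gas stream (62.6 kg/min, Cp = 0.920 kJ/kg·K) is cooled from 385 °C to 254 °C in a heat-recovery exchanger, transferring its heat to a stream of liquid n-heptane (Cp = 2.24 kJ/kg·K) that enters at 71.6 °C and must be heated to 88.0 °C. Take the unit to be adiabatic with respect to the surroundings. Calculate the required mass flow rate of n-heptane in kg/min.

ṁ_c = 205 kg/min

Heat released by hot stream: Q = 62.6 × 0.920 × (385 − 254) = 7544.6 kJ/min
Energy balance on cold side (adiabatic exchanger): Q = ṁ_c·Cp_c·(T_c,out − T_c,in)
ṁ_c = 7544.6 / [2.24 × (88.0 − 71.6)] = 205.37 kg/min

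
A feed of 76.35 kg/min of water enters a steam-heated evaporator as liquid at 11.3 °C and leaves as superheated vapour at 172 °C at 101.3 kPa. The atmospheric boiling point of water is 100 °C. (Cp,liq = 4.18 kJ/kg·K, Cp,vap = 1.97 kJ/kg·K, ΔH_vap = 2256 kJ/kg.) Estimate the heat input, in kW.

Q = 3520 kW

liquid 11.3→100 °C: 370.77 kJ/kg
vaporisation at 100 °C: 2256 kJ/kg
vapour 100→172 °C: 141.84 kJ/kg
Δh = 370.77 + 2256 + 141.84 = 2768.6 kJ/kg
Q = ṁ·Δh = 76.35 kg/min × 2768.6 kJ/kg = 211380 kJ/min
|Q| = 3523.1 kW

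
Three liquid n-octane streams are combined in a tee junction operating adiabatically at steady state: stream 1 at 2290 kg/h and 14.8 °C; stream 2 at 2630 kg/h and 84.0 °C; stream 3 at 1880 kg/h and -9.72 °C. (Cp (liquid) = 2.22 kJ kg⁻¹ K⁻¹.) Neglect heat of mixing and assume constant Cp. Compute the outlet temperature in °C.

No heat crosses the boundary, so H_out = H_in.
Σ ṁᵢCp,ᵢTᵢ = 2290×2.22×14.8 + 2630×2.22×84.0 + 1880×2.22×-9.72 = 525120
Σ ṁᵢCp,ᵢ = 2290×2.22 + 2630×2.22 + 1880×2.22 = 15096
T_out = 525120 / 15096 = 34.785 °C

T_out = 34.8 °C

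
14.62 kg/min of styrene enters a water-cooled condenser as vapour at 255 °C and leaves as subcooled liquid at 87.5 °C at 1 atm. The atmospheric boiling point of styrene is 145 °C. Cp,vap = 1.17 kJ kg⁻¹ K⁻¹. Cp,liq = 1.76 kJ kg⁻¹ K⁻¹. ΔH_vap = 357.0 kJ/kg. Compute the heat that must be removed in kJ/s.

vapour 255→145 °C: -128.7 kJ/kg
condensation at 145 °C: -357 kJ/kg
liquid 145→87.5 °C: -101.2 kJ/kg
Δh = -128.7 + -357 + -101.2 = -586.9 kJ/kg
Q = ṁ·Δh = 14.62 kg/min × -586.9 kJ/kg = -8580.5 kJ/min
|Q| = 143.01 kW

Q_c = 143 kJ/s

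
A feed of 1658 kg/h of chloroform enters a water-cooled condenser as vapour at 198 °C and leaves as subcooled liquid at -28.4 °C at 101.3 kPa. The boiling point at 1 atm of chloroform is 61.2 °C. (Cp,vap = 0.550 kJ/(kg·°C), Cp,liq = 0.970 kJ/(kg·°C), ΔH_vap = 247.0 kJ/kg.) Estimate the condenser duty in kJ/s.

vapour 198→61.2 °C: -75.24 kJ/kg
condensation at 61.2 °C: -247 kJ/kg
liquid 61.2→-28.4 °C: -86.912 kJ/kg
Δh = -75.24 + -247 + -86.912 = -409.15 kJ/kg
Q = ṁ·Δh = 1658 kg/h × -409.15 kJ/kg = -678370 kJ/h
|Q| = 188.44 kW

Q_c = 188 kJ/s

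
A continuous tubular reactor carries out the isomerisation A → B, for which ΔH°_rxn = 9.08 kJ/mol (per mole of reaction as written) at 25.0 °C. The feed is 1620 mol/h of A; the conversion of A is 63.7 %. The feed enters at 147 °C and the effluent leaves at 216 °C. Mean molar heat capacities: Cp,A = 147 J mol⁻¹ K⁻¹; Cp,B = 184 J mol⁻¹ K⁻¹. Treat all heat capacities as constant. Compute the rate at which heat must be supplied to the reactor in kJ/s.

Q_in = 9.19 kJ/s

Extent of reaction ξ = 0.637 × 1620 = 1031.9 mol/h
Reaction term: ξ·ΔH°_rxn = 1031.9 × 9.08 = 9370 kJ/h
Sensible, feed 147→25 °C: -29053 kJ/h
Outlet flows (mol/h): A 588.06, B 1031.9
Sensible, products 25→216 °C: 52777 kJ/h
Q = ΔH = 33094 kJ/h = 9.1929 kW
Heat supplied = 9.1929 kJ/s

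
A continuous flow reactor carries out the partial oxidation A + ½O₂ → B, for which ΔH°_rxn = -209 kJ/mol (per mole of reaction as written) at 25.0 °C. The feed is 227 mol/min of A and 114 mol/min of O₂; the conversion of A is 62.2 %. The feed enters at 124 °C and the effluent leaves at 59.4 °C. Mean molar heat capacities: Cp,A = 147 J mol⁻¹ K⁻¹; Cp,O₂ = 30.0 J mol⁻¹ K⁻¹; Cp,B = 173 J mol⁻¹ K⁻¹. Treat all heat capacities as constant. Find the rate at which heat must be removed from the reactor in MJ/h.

Extent of reaction ξ = 0.622 × 227 = 141.19 mol/min
Reaction term: ξ·ΔH°_rxn = 141.19 × -209 = -29510 kJ/min
Sensible, feed 124→25 °C: -3642.1 kJ/min
Outlet flows (mol/min): A 85.806, O₂ 43.403, B 141.19
Sensible, products 25→59.4 °C: 1319 kJ/min
Q = ΔH = -31833 kJ/min = -530.54 kW
Heat removed = 1910 MJ/h

Q_out = 1910 MJ/h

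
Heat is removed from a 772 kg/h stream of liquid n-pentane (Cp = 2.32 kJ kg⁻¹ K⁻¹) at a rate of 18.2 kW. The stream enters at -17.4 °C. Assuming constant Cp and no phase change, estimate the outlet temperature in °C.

Q = 18.2 kW = 65520 kJ/h
ΔT = Q/(ṁ·Cp) = 65520/(772×2.32) = 36.582 K
T_out = -17.4 − 36.582 = -53.982 °C

T_out = -54.0 °C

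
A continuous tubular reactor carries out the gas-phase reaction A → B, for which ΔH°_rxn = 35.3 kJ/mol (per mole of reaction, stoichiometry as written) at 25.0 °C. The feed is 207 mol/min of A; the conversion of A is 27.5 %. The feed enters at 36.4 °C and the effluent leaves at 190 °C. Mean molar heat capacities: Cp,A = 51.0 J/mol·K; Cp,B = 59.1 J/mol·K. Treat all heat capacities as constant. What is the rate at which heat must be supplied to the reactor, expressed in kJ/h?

Q_in = 222000 kJ/h

Extent of reaction ξ = 0.275 × 207 = 56.925 mol/min
Reaction term: ξ·ΔH°_rxn = 56.925 × 35.3 = 2009.5 kJ/min
Sensible, feed 36.4→25 °C: -120.35 kJ/min
Outlet flows (mol/min): A 150.07, B 56.925
Sensible, products 25→190 °C: 1818 kJ/min
Q = ΔH = 3707.1 kJ/min = 61.785 kW
Heat supplied = 222430 kJ/h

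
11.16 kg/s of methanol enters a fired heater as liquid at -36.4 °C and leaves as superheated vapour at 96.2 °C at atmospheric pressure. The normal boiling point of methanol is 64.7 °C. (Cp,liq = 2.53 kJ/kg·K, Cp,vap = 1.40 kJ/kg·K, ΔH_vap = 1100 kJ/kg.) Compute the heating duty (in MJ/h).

liquid -36.4→64.7 °C: 255.78 kJ/kg
vaporisation at 64.7 °C: 1100 kJ/kg
vapour 64.7→96.2 °C: 44.1 kJ/kg
Δh = 255.78 + 1100 + 44.1 = 1399.9 kJ/kg
Q = ṁ·Δh = 11.16 kg/s × 1399.9 kJ/kg = 15623 kJ/s
|Q| = 15623 kW = 56242 MJ/h

Q = 56200 MJ/h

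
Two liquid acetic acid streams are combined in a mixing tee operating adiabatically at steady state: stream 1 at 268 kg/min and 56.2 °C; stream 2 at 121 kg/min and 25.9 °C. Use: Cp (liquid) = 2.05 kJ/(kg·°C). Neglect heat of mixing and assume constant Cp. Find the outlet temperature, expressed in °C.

T_out = 46.8 °C

Adiabatic, steady state ⇒ Σ ṁᵢCp,ᵢ(T_out − Tᵢ) = 0
Σ ṁᵢCp,ᵢTᵢ = 268×2.05×56.2 + 121×2.05×25.9 = 37301
Σ ṁᵢCp,ᵢ = 268×2.05 + 121×2.05 = 797.45
T_out = 37301 / 797.45 = 46.775 °C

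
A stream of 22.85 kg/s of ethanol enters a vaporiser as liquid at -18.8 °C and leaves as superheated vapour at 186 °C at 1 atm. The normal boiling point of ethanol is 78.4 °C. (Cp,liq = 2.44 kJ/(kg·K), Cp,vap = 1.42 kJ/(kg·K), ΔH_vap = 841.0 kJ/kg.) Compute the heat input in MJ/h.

Q = 101000 MJ/h

liquid -18.8→78.4 °C: 237.17 kJ/kg
vaporisation at 78.4 °C: 841 kJ/kg
vapour 78.4→186 °C: 152.79 kJ/kg
Δh = 237.17 + 841 + 152.79 = 1231 kJ/kg
Q = ṁ·Δh = 22.85 kg/s × 1231 kJ/kg = 28127 kJ/s
|Q| = 28127 kW = 101260 MJ/h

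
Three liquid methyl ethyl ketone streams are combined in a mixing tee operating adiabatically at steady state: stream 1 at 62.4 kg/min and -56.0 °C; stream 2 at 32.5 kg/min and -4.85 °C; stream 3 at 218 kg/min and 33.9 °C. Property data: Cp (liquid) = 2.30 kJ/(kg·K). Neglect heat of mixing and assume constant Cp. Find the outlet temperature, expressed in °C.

T_out = 11.9 °C

Adiabatic, steady state ⇒ Σ ṁᵢCp,ᵢ(T_out − Tᵢ) = 0
T_out = Σ ṁᵢCp,ᵢTᵢ / Σ ṁᵢCp,ᵢ
      = 8597.8 / 719.67 = 11.947 °C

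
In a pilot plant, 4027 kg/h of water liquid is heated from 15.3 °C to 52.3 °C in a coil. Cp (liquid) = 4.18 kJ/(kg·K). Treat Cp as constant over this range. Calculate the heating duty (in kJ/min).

Q = ṁ·Cp·ΔT = 4027 × 4.18 × (52.3 − 15.3) = 622820 kJ/h
Converting: 622820 / 3600 s = 173 kW
Heating duty = 10380 kJ/min

Q = 10400 kJ/min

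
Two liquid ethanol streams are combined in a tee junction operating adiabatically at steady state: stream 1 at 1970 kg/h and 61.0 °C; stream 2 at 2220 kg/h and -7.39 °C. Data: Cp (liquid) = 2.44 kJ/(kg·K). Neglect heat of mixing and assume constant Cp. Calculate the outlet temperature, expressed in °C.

Adiabatic, steady state ⇒ Σ ṁᵢCp,ᵢ(T_out − Tᵢ) = 0
Σ ṁᵢCp,ᵢTᵢ = 1970×2.44×61.0 + 2220×2.44×-7.39 = 253180
Σ ṁᵢCp,ᵢ = 1970×2.44 + 2220×2.44 = 10224
T_out = 253180 / 10224 = 24.765 °C

T_out = 24.8 °C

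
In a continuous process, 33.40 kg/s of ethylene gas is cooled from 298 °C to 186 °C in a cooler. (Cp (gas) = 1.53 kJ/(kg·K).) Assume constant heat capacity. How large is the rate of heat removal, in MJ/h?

Q = ṁ·Cp·ΔT = 33.40 × 1.53 × (186 − 298) = -5723.4 kJ/s
Cooling duty = 20604 MJ/h

Q_c = 20600 MJ/h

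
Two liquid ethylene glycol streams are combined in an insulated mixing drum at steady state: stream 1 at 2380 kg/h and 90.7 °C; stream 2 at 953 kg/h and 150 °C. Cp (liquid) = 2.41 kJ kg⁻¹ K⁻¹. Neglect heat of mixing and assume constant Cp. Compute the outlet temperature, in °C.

T_out = 108 °C

Energy balance with Q = 0: Σ ṁᵢCp,ᵢ(T_out − Tᵢ) = 0
Σ ṁᵢCp,ᵢTᵢ = 2380×2.41×90.7 + 953×2.41×150 = 864750
Σ ṁᵢCp,ᵢ = 2380×2.41 + 953×2.41 = 8032.5
T_out = 864750 / 8032.5 = 107.66 °C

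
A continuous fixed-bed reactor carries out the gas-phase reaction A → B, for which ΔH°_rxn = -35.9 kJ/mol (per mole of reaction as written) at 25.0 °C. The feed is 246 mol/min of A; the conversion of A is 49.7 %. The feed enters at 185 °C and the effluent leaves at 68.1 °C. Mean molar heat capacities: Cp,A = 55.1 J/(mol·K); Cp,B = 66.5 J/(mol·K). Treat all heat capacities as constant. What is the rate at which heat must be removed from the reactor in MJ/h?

Extent of reaction ξ = 0.497 × 246 = 122.26 mol/min
Reaction term: ξ·ΔH°_rxn = 122.26 × -35.9 = -4389.2 kJ/min
Sensible, feed 185→25 °C: -2168.7 kJ/min
Outlet flows (mol/min): A 123.74, B 122.26
Sensible, products 25→68.1 °C: 644.28 kJ/min
Q = ΔH = -5913.7 kJ/min = -98.561 kW
Heat removed = 354.82 MJ/h

Q_out = 355 MJ/h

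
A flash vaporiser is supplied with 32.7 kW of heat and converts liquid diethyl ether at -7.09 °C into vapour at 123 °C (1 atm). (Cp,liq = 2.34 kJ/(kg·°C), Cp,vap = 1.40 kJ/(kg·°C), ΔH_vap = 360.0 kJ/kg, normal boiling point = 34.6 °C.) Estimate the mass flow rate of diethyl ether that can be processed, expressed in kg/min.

ṁ = 3.38 kg/min

Δh = 2.34×(34.6−-7.09) + 360.0 + 1.40×(123−34.6) = 581.31 kJ/kg
Q = 32.7 kW = 32.7 kJ/s = 1962 kJ/min
ṁ = Q/Δh = 1962 / 581.31 = 3.3751 kg/min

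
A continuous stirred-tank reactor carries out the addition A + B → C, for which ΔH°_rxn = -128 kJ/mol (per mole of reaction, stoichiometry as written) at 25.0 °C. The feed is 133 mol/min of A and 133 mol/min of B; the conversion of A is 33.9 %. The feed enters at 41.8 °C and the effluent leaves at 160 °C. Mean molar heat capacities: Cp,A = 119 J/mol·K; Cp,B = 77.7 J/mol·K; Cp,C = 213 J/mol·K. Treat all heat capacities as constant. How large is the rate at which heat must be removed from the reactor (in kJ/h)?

Extent of reaction ξ = 0.339 × 133 = 45.087 mol/min
Reaction term: ξ·ΔH°_rxn = 45.087 × -128 = -5771.1 kJ/min
Sensible, feed 41.8→25 °C: -439.51 kJ/min
Outlet flows (mol/min): A 87.913, B 87.913, C 45.087
Sensible, products 25→160 °C: 3631 kJ/min
Q = ΔH = -2579.7 kJ/min = -42.995 kW
Heat removed = 154780 kJ/h

Q_out = 155000 kJ/h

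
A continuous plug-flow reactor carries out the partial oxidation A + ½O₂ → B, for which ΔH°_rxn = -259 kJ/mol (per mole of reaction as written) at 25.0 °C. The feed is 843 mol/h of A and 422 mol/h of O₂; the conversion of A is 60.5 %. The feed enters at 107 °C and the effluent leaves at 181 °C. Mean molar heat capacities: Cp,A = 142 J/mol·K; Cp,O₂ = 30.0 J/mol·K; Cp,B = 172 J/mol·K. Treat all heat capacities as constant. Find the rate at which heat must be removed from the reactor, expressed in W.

Extent of reaction ξ = 0.605 × 843 = 510.01 mol/h
Reaction term: ξ·ΔH°_rxn = 510.01 × -259 = -132090 kJ/h
Sensible, feed 107→25 °C: -10854 kJ/h
Outlet flows (mol/h): A 332.99, O₂ 166.99, B 510.01
Sensible, products 25→181 °C: 21843 kJ/h
Q = ΔH = -121110 kJ/h = -33.64 kW
Heat removed = 33640 W

Q_out = 33600 W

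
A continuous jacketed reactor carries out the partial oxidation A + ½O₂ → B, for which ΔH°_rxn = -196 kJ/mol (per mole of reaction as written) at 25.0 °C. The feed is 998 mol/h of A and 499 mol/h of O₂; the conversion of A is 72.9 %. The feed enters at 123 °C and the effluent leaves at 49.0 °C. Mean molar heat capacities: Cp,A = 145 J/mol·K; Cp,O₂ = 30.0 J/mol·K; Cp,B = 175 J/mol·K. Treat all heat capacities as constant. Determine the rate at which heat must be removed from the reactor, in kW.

Q_out = 42.8 kW

Extent of reaction ξ = 0.729 × 998 = 727.54 mol/h
Reaction term: ξ·ΔH°_rxn = 727.54 × -196 = -142600 kJ/h
Sensible, feed 123→25 °C: -15649 kJ/h
Outlet flows (mol/h): A 270.46, O₂ 135.23, B 727.54
Sensible, products 25→49.0 °C: 4094.2 kJ/h
Q = ΔH = -154150 kJ/h = -42.82 kW
Heat removed = 42.82 kW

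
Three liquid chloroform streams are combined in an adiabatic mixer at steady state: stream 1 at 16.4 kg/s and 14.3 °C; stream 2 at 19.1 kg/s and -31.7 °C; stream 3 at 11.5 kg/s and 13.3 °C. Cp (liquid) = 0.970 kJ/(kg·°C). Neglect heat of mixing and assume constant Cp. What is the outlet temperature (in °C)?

T_out = -4.64 °C

Adiabatic, steady state ⇒ Σ ṁᵢCp,ᵢ(T_out − Tᵢ) = 0
T_out = Σ ṁᵢCp,ᵢTᵢ / Σ ṁᵢCp,ᵢ
      = -211.46 / 45.59 = -4.6383 °C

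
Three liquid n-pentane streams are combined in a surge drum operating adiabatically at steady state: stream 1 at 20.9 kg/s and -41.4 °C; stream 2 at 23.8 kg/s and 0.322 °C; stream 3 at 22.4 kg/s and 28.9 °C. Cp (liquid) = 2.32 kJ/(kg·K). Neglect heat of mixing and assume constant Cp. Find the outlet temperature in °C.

T_out = -3.13 °C

Energy balance with Q = 0: Σ ṁᵢCp,ᵢ(T_out − Tᵢ) = 0
Σ ṁᵢCp,ᵢTᵢ = 20.9×2.32×-41.4 + 23.8×2.32×0.322 + 22.4×2.32×28.9 = -487.75
Σ ṁᵢCp,ᵢ = 20.9×2.32 + 23.8×2.32 + 22.4×2.32 = 155.67
T_out = -487.75 / 155.67 = -3.1332 °C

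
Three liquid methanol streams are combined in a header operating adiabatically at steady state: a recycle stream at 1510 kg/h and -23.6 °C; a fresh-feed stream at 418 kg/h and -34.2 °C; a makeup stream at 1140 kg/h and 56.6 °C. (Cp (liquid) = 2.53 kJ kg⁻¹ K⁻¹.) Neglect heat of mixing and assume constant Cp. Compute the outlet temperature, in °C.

No heat crosses the boundary, so H_out = H_in.
Σ ṁᵢCp,ᵢTᵢ = 1510×2.53×-23.6 + 418×2.53×-34.2 + 1140×2.53×56.6 = 36919
Σ ṁᵢCp,ᵢ = 1510×2.53 + 418×2.53 + 1140×2.53 = 7762
T_out = 36919 / 7762 = 4.7563 °C

T_out = 4.76 °C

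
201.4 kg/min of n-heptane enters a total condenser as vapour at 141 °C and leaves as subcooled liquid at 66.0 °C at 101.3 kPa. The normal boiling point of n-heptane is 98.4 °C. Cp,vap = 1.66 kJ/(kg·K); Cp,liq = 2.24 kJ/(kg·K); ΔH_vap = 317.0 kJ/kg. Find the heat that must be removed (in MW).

vapour 141→98.4 °C: -70.716 kJ/kg
condensation at 98.4 °C: -317 kJ/kg
liquid 98.4→66.0 °C: -72.576 kJ/kg
Δh = -70.716 + -317 + -72.576 = -460.29 kJ/kg
Q = ṁ·Δh = 201.4 kg/min × -460.29 kJ/kg = -92703 kJ/min
|Q| = 1545 kW = 1.545 MW

Q_c = 1.55 MW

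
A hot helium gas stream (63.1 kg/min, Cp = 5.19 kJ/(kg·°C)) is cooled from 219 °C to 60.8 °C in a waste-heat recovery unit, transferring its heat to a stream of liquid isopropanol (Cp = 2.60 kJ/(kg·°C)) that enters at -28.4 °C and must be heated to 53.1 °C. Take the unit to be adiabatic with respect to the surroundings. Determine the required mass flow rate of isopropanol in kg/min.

Heat released by hot stream: Q = 63.1 × 5.19 × (219 − 60.8) = 51809 kJ/min
Energy balance on cold side (adiabatic exchanger): Q = ṁ_c·Cp_c·(T_c,out − T_c,in)
ṁ_c = 51809 / [2.60 × (53.1 − -28.4)] = 244.5 kg/min

ṁ_c = 244 kg/min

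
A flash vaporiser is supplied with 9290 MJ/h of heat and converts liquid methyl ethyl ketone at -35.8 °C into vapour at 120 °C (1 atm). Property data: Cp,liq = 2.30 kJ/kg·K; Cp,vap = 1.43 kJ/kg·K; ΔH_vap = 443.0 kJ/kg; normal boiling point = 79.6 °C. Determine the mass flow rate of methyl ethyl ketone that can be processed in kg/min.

Δh = 2.30×(79.6−-35.8) + 443.0 + 1.43×(120−79.6) = 766.19 kJ/kg
Q = 9290 MJ/h = 2580.6 kJ/s = 154830 kJ/min
ṁ = Q/Δh = 154830 / 766.19 = 202.08 kg/min

ṁ = 202 kg/min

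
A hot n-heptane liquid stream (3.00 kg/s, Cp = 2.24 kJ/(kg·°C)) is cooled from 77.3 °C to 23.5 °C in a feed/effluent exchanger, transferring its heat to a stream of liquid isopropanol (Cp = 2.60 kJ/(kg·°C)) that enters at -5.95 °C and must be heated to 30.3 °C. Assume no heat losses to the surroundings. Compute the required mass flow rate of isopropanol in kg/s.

Heat released by hot stream: Q = 3.00 × 2.24 × (77.3 − 23.5) = 361.54 kJ/s
Energy balance on cold side (adiabatic exchanger): Q = ṁ_c·Cp_c·(T_c,out − T_c,in)
ṁ_c = 361.54 / [2.60 × (30.3 − -5.95)] = 3.8359 kg/s

ṁ_c = 3.84 kg/s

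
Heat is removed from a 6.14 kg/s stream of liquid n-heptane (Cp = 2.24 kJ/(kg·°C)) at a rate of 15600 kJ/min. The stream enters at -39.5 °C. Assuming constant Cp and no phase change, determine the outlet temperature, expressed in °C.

Q = 15600 kJ/min = 260 kJ/s
ΔT = Q/(ṁ·Cp) = 260/(6.14×2.24) = 18.904 K
T_out = -39.5 − 18.904 = -58.404 °C

T_out = -58.4 °C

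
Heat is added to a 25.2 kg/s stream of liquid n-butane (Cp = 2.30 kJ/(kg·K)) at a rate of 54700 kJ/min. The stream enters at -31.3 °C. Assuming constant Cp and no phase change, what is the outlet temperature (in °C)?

Q = 54700 kJ/min = 911.67 kJ/s
ΔT = Q/(ṁ·Cp) = 911.67/(25.2×2.30) = 15.729 K
T_out = -31.3 + 15.729 = -15.571 °C

T_out = -15.6 °C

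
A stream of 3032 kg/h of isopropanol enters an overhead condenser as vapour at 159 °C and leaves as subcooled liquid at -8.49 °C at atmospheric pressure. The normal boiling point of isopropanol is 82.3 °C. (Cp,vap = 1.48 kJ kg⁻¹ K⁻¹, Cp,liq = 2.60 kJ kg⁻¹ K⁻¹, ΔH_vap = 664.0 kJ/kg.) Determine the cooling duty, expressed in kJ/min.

Q_c = 51200 kJ/min

vapour 159→82.3 °C: -113.52 kJ/kg
condensation at 82.3 °C: -664 kJ/kg
liquid 82.3→-8.49 °C: -236.05 kJ/kg
Δh = -113.52 + -664 + -236.05 = -1013.6 kJ/kg
Q = ṁ·Δh = 3032 kg/h × -1013.6 kJ/kg = -3.0731e+06 kJ/h
|Q| = 853.65 kW = 51219 kJ/min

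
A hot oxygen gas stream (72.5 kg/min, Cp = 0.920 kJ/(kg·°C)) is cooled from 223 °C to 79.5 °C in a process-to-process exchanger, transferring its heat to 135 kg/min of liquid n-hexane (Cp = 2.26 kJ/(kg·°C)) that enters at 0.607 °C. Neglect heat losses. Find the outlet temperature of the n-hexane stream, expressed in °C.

Heat released by hot stream: Q = 72.5 × 0.920 × (223 − 79.5) = 9571.5 kJ/min
Energy balance on cold side (adiabatic exchanger): Q = ṁ_c·Cp_c·(T_c,out − T_c,in)
T_c,out = 0.607 + 9571.5/(135 × 2.26) = 31.979 °C

T_c,out = 32.0 °C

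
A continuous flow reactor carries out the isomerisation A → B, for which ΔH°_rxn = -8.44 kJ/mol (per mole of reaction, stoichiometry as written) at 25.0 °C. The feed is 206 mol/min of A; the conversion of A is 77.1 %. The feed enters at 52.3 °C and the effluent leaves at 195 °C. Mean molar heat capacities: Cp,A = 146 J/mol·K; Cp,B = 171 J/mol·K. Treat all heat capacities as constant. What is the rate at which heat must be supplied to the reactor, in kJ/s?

Extent of reaction ξ = 0.771 × 206 = 158.83 mol/min
Reaction term: ξ·ΔH°_rxn = 158.83 × -8.44 = -1340.5 kJ/min
Sensible, feed 52.3→25 °C: -821.07 kJ/min
Outlet flows (mol/min): A 47.174, B 158.83
Sensible, products 25→195 °C: 5787.9 kJ/min
Q = ΔH = 3626.4 kJ/min = 60.439 kW
Heat supplied = 60.439 kJ/s

Q_in = 60.4 kJ/s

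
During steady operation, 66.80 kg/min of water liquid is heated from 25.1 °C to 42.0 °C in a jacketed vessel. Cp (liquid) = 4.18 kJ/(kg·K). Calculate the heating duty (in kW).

Q = 78.6 kW

Q = ṁ·Cp·ΔT = 66.80 × 4.18 × (42.0 − 25.1) = 4718.9 kJ/min
Converting: 4718.9 / 60 s = 78.648 kW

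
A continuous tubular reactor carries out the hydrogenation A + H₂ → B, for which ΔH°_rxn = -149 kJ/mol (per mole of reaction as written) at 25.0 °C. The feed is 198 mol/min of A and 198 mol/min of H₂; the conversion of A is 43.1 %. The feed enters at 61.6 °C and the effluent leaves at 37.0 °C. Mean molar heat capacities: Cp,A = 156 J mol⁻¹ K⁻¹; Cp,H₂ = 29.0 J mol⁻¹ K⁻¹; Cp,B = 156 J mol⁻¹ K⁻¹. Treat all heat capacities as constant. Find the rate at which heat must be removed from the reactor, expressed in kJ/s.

Q_out = 227 kJ/s

Extent of reaction ξ = 0.431 × 198 = 85.338 mol/min
Reaction term: ξ·ΔH°_rxn = 85.338 × -149 = -12715 kJ/min
Sensible, feed 61.6→25 °C: -1340.7 kJ/min
Outlet flows (mol/min): A 112.66, H₂ 112.66, B 85.338
Sensible, products 25→37.0 °C: 409.86 kJ/min
Q = ΔH = -13646 kJ/min = -227.44 kW
Heat removed = 227.44 kJ/s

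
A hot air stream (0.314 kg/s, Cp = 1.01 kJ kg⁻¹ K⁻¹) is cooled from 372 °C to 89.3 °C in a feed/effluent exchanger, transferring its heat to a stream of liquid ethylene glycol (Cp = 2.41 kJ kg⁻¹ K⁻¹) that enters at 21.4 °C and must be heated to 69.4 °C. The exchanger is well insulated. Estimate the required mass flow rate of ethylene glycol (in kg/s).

Heat released by hot stream: Q = 0.314 × 1.01 × (372 − 89.3) = 89.655 kJ/s
Energy balance on cold side (adiabatic exchanger): Q = ṁ_c·Cp_c·(T_c,out − T_c,in)
ṁ_c = 89.655 / [2.41 × (69.4 − 21.4)] = 0.77503 kg/s

ṁ_c = 0.775 kg/s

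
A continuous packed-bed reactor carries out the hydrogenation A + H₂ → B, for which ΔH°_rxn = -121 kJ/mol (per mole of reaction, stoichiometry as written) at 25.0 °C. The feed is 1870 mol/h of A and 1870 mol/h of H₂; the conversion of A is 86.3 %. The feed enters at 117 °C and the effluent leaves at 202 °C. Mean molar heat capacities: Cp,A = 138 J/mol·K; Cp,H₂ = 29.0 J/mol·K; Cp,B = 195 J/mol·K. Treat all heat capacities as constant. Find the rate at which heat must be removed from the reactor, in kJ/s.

Q_out = 44.6 kJ/s

Extent of reaction ξ = 0.863 × 1870 = 1613.8 mol/h
Reaction term: ξ·ΔH°_rxn = 1613.8 × -121 = -195270 kJ/h
Sensible, feed 117→25 °C: -28731 kJ/h
Outlet flows (mol/h): A 256.19, H₂ 256.19, B 1613.8
Sensible, products 25→202 °C: 63273 kJ/h
Q = ΔH = -160730 kJ/h = -44.647 kW
Heat removed = 44.647 kJ/s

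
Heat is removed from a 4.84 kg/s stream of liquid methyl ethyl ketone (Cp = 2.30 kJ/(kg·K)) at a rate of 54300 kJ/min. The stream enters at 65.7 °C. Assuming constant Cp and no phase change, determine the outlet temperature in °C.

Q = 54300 kJ/min = 905 kJ/s
ΔT = Q/(ṁ·Cp) = 905/(4.84×2.30) = 81.297 K
T_out = 65.7 − 81.297 = -15.597 °C

T_out = -15.6 °C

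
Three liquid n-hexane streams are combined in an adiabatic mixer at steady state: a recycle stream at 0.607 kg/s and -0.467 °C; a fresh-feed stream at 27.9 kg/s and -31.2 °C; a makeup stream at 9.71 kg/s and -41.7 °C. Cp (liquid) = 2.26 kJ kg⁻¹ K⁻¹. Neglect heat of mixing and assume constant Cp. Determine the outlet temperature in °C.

Energy balance with Q = 0: Σ ṁᵢCp,ᵢ(T_out − Tᵢ) = 0
T_out = Σ ṁᵢCp,ᵢTᵢ / Σ ṁᵢCp,ᵢ
      = -2883 / 86.37 = -33.38 °C

T_out = -33.4 °C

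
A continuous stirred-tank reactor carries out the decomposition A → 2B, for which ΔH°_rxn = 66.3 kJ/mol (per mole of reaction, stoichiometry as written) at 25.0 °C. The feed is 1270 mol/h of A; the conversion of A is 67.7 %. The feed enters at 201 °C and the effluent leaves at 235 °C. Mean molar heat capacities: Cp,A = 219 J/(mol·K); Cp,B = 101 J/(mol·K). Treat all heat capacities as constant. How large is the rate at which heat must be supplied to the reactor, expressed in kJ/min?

Extent of reaction ξ = 0.677 × 1270 = 859.79 mol/h
Reaction term: ξ·ΔH°_rxn = 859.79 × 66.3 = 57004 kJ/h
Sensible, feed 201→25 °C: -48951 kJ/h
Outlet flows (mol/h): A 410.21, B 1719.6
Sensible, products 25→235 °C: 55338 kJ/h
Q = ΔH = 63391 kJ/h = 17.609 kW
Heat supplied = 1056.5 kJ/min

Q_in = 1060 kJ/min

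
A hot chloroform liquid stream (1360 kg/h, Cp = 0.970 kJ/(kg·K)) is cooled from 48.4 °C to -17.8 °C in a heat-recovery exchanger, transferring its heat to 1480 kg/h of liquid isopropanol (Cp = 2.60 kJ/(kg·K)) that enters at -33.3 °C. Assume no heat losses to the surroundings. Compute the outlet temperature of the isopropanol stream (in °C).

T_c,out = -10.6 °C

Heat released by hot stream: Q = 1360 × 0.970 × (48.4 − -17.8) = 87331 kJ/h
Energy balance on cold side (adiabatic exchanger): Q = ṁ_c·Cp_c·(T_c,out − T_c,in)
T_c,out = -33.3 + 87331/(1480 × 2.60) = -10.605 °C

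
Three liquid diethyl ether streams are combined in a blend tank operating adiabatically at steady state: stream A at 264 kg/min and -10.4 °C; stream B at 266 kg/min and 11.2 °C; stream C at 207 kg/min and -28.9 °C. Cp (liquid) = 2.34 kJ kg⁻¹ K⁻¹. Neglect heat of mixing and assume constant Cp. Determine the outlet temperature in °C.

Energy balance with Q = 0: Σ ṁᵢCp,ᵢ(T_out − Tᵢ) = 0
Σ ṁᵢCp,ᵢTᵢ = 264×2.34×-10.4 + 266×2.34×11.2 + 207×2.34×-28.9 = -13452
Σ ṁᵢCp,ᵢ = 264×2.34 + 266×2.34 + 207×2.34 = 1724.6
T_out = -13452 / 1724.6 = -7.8001 °C

T_out = -7.80 °C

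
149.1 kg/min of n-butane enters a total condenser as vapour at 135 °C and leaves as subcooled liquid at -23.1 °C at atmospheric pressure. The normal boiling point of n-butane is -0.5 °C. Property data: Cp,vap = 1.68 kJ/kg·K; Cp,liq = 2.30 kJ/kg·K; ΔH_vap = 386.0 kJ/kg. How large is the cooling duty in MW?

vapour 135→-0.5 °C: -227.64 kJ/kg
condensation at -0.5 °C: -386 kJ/kg
liquid -0.5→-23.1 °C: -51.98 kJ/kg
Δh = -227.64 + -386 + -51.98 = -665.62 kJ/kg
Q = ṁ·Δh = 149.1 kg/min × -665.62 kJ/kg = -99244 kJ/min
|Q| = 1654.1 kW = 1.6541 MW

Q_c = 1.65 MW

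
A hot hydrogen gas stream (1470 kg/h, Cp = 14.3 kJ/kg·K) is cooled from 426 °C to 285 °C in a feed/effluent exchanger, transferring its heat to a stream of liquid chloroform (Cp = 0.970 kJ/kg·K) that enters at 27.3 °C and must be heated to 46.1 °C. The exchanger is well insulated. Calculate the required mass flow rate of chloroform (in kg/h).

ṁ_c = 163000 kg/h

Heat released by hot stream: Q = 1470 × 14.3 × (426 − 285) = 2.964e+06 kJ/h
Energy balance on cold side (adiabatic exchanger): Q = ṁ_c·Cp_c·(T_c,out − T_c,in)
ṁ_c = 2.964e+06 / [0.970 × (46.1 − 27.3)] = 162530 kg/h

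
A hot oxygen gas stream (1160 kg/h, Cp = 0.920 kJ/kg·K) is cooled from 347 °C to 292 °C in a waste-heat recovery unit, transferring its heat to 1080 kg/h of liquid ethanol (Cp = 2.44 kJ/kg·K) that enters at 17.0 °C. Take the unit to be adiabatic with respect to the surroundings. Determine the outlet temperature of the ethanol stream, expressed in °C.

Heat released by hot stream: Q = 1160 × 0.920 × (347 − 292) = 58696 kJ/h
Energy balance on cold side (adiabatic exchanger): Q = ṁ_c·Cp_c·(T_c,out − T_c,in)
T_c,out = 17.0 + 58696/(1080 × 2.44) = 39.274 °C

T_c,out = 39.3 °C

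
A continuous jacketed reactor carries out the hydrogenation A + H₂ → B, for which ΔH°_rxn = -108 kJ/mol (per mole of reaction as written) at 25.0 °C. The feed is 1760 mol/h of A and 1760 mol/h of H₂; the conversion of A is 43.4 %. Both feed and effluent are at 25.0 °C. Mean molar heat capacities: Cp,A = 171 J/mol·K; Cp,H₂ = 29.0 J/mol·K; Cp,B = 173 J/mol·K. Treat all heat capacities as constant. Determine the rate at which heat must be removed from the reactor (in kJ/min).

Extent of reaction ξ = 0.434 × 1760 = 763.84 mol/h
Reaction term: ξ·ΔH°_rxn = 763.84 × -108 = -82495 kJ/h
Q = ΔH = -82495 kJ/h = -22.915 kW
Heat removed = 1374.9 kJ/min

Q_out = 1370 kJ/min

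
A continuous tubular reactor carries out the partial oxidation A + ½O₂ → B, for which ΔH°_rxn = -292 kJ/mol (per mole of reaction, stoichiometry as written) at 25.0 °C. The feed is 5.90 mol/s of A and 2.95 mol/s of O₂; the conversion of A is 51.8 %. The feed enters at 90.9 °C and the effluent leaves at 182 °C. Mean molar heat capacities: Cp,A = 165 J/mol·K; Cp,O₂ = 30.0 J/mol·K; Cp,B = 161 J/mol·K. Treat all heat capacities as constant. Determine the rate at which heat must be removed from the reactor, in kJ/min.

Extent of reaction ξ = 0.518 × 5.90 = 3.0562 mol/s
Reaction term: ξ·ΔH°_rxn = 3.0562 × -292 = -892.41 kJ/s
Sensible, feed 90.9→25 °C: -69.986 kJ/s
Outlet flows (mol/s): A 2.8438, O₂ 1.4219, B 3.0562
Sensible, products 25→182 °C: 157.62 kJ/s
Q = ΔH = -804.78 kJ/s = -804.78 kW
Heat removed = 48287 kJ/min

Q_out = 48300 kJ/min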